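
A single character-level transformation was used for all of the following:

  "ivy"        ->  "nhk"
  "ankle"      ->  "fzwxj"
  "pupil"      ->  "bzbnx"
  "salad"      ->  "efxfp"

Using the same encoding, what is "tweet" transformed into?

The shift depends on letter class: consonant v→h is +12, but vowel i→n is +5. The rule splits by letter class: vowels +5, consonants +12.
For tweet: t(cons)+12=f, w(cons)+12=i, e(vowel)+5=j, e(vowel)+5=j, t(cons)+12=f.

fijjf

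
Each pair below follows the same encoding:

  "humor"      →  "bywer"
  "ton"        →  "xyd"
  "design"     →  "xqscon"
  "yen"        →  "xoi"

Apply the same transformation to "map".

The output letters match the input read backwards, each shifted +10: humor reversed is romuh. Two steps: reverse the string, then apply a Caesar shift of +10.
Applying it to map: reverse → pam; then shift: p+10=z, a+10=k, m+10=w.

zkw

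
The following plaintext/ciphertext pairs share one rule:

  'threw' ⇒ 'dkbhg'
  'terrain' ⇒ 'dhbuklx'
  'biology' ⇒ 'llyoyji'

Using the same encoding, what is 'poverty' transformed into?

zrfhbwi

It's a Vigenère-style cipher with numeric key [10,3]: position i shifts by key[i mod 2].
On poverty: p+10=z, o+3=r, v+10=f, e+3=h, r+10=b, t+3=w, y+10=i.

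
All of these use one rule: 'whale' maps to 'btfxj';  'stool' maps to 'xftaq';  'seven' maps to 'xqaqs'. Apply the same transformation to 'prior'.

udnaw

Shifts by position in whale: pos 0: w→b (+5), pos 1: h→t (+12), pos 2: a→f (+5), pos 3: l→x (+12) — repeating every 2. The shifts repeat in a cycle of length 2: positions 0,1,… shift by +5, +12, then the pattern repeats.
On prior: p+5=u, r+12=d, i+5=n, o+12=a, r+5=w.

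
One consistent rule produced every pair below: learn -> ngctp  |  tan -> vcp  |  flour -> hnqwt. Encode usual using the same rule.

wuwcn

Compare letters: l→n is +2, e→g is +2, a→c is +2 — a constant shift. This is a Caesar cipher with shift 2.
On usual: u+2=w, s+2=u, u+2=w, a+2=c, l+2=n.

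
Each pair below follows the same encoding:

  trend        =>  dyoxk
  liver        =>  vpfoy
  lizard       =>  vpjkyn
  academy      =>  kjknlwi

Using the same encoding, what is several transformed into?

It's a Vigenère-style cipher with numeric key [10,7,10]: position i shifts by key[i mod 3].
Applying it to several: s+10=c, e+7=l, v+10=f, e+10=o, r+7=y, a+10=k, l+10=v.

clfoykv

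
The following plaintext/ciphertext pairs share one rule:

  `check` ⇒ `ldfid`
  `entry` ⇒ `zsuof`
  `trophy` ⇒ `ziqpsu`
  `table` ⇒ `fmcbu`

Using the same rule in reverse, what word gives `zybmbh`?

galaxy

The output letters match the input read backwards, each shifted +1: check reversed is kcehc. Read the word backwards and shift each letter +1.
Decoding zybmbh: shift back: z−1=y, y−1=x, b−1=a, m−1=l, b−1=a, h−1=g → yxalag; then reverse → galaxy.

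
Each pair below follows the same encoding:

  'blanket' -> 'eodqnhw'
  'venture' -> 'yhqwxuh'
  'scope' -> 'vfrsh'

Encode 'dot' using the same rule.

Compare letters: b→e is +3, l→o is +3, a→d is +3 — a constant shift. This is a Caesar cipher with shift 3.
On dot: d+3=g, o+3=r, t+3=w.

grw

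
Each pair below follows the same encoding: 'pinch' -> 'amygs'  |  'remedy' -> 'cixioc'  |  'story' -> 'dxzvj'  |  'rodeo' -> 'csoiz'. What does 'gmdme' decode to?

Shifts by position in pinch: pos 0: p→a (+11), pos 1: i→m (+4), pos 2: n→y (+11), pos 3: c→g (+4) — repeating every 2. The shifts repeat in a cycle of length 2: positions 0,1,… shift by +11, +4, then the pattern repeats.
Decoding gmdme: g−11=v, m−4=i, d−11=s, m−4=i, e−11=t.

visit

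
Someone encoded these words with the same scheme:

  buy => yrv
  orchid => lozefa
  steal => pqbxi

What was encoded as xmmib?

apple

Every letter moves 23 places later in the alphabet, wrapping around z→a.
Decoding xmmib: x−23=a, m−23=p, m−23=p, i−23=l, b−23=e.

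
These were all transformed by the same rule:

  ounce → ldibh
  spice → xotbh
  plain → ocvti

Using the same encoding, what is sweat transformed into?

o(14)→l(11) and u(20)→d(3) fit y≡3x+21 (mod 26); the inverse of 3 mod 26 is 9. This is an affine cipher: with a=0,…,z=25, each position x becomes (3x+21) mod 26.
Applying it to sweat: s(18)→3·18+21≡23=x; w(22)→3·22+21≡9=j; e(4)→3·4+21≡7=h; a(0)→3·0+21≡21=v; t(19)→3·19+21≡0=a (all mod 26).

xjhva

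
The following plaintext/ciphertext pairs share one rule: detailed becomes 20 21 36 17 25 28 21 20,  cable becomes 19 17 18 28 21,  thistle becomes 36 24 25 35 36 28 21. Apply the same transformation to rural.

34 37 34 17 28

Each letter is replaced by its alphabet position (a=1..z=26) + 16.
Applying it to rural: r=18→34, u=21→37, r=18→34, a=1→17, l=12→28.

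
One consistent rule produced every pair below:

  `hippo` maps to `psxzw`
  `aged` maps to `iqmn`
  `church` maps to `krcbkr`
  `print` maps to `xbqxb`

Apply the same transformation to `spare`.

azibm

The shifts repeat in a cycle of length 2: positions 0,1,… shift by +8, +10, then the pattern repeats.
On spare: s+8=a, p+10=z, a+8=i, r+10=b, e+8=m.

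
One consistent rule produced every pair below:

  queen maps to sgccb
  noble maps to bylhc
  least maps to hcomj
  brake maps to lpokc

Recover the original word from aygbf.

q(16)→s(18) and u(20)→g(6) fit y≡23x+14 (mod 26); the inverse of 23 mod 26 is 17. Each letter's alphabet position (a=0..z=25) is mapped through 23·x+14 mod 26 — an affine cipher.
Reversing it on aygbf: a(0)→17·(0−14)≡22=w; y(24)→17·(24−14)≡14=o; g(6)→17·(6−14)≡20=u; b(1)→17·(1−14)≡13=n; f(5)→17·(5−14)≡3=d (all mod 26).

wound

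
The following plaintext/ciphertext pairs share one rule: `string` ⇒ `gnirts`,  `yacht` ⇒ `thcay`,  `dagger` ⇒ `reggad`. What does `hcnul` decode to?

lunch

It's just the letters in reverse order.
Decoding hcnul: then reverse → lunch.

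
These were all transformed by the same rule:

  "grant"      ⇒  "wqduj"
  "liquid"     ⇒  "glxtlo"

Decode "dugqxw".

tundra

The output letters match the input read backwards, each shifted +3: grant reversed is tnarg. Two steps: reverse the string, then apply a Caesar shift of +3.
Decoding dugqxw: shift back: d−3=a, u−3=r, g−3=d, q−3=n, x−3=u, w−3=t → ardnut; then reverse → tundra.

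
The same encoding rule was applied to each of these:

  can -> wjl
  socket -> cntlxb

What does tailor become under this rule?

The output letters match the input read backwards, each shifted +9: can reversed is nac. Read the word backwards and shift each letter +9.
On tailor: reverse → roliat; then shift: r+9=a, o+9=x, l+9=u, i+9=r, a+9=j, t+9=c.

axurjc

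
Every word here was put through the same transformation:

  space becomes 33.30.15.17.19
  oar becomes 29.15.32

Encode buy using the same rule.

s is letter #19 and maps to 33: an offset of 14. Each letter is replaced by its alphabet position (a=1..z=26) + 14.
Applying it to buy: b=2→16, u=21→35, y=25→39.

16.35.39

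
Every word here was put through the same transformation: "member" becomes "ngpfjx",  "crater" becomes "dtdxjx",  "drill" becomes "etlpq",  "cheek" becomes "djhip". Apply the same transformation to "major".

In member: m→n is +1, e→g is +2, m→p is +3, b→f is +4 — the shift increases by 1 each position. The shift increases by 1 at each position, starting from +1: 1, 2, 3, ….
For major: m+1=n, a+2=c, j+3=m, o+4=s, r+5=w.

ncmsw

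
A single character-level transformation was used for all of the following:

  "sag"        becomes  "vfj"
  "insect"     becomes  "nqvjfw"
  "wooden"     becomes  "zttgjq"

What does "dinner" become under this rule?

gnqqju

The shift depends on letter class: consonant s→v is +3, but vowel a→f is +5. Two shifts are in play — +5 for a/e/i/o/u, +3 for every other letter.
Applying it to dinner: d(cons)+3=g, i(vowel)+5=n, n(cons)+3=q, n(cons)+3=q, e(vowel)+5=j, r(cons)+3=u.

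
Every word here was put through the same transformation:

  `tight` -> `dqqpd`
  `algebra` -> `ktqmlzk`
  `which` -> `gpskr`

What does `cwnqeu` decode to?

sodium

Shifts by position in tight: pos 0: t→d (+10), pos 1: i→q (+8), pos 2: g→q (+10), pos 3: h→p (+8) — repeating every 2. It's a Vigenère-style cipher with numeric key [10,8]: position i shifts by key[i mod 2].
Undoing it on cwnqeu: c−10=s, w−8=o, n−10=d, q−8=i, e−10=u, u−8=m.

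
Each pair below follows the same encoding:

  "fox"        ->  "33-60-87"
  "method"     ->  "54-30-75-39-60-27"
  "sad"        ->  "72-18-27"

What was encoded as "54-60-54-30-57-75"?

f(#6)→33 and o(#15)→60: differences scale by 3, so n = 3·pos + 15. With a=1..z=26, the number is 3·pos + 15.
Undoing it on 54-60-54-30-57-75: 54→(54−15)÷3=13=m, 60→(60−15)÷3=15=o, 54→(54−15)÷3=13=m, 30→(30−15)÷3=5=e, 57→(57−15)÷3=14=n, 75→(75−15)÷3=20=t.

moment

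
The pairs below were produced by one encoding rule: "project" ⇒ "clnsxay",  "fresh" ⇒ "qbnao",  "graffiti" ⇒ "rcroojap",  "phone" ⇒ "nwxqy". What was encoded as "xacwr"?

intro

The output letters match the input read backwards, each shifted +9: project reversed is tcejorp. The word is reversed, then every letter is shifted forward by 9.
Undoing it on xacwr: shift back: x−9=o, a−9=r, c−9=t, w−9=n, r−9=i → ortni; then reverse → intro.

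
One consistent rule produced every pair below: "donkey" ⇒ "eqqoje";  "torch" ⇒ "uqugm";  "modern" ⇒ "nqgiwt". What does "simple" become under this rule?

tkptqk

In donkey: d→e is +1, o→q is +2, n→q is +3, k→o is +4 — the shift increases by 1 each position. Letter i (0-indexed) is shifted by i+1, so successive shifts are 1, 2, 3, ….
Applying it to simple: s+1=t, i+2=k, m+3=p, p+4=t, l+5=q, e+6=k.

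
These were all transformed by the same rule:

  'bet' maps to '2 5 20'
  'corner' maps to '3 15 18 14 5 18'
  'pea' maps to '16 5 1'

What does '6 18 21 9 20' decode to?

fruit

b is letter #2 and maps to 2: an offset of 0. Each letter is replaced by its alphabet position (a=1, b=2, …, z=26).
Undoing it on 6 18 21 9 20: 6=f, 18=r, 21=u, 9=i, 20=t.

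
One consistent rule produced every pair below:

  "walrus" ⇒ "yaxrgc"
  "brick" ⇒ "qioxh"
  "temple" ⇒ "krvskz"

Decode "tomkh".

begin

The output letters match the input read backwards, each shifted +6: walrus reversed is surlaw. Read the word backwards and shift each letter +6.
Undoing it on tomkh: shift back: t−6=n, o−6=i, m−6=g, k−6=e, h−6=b → nigeb; then reverse → begin.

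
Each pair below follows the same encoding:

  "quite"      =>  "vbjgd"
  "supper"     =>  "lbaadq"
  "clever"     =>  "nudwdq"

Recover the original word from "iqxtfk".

dragon

q(16)→v(21) and u(20)→b(1) fit y≡21x+23 (mod 26); the inverse of 21 mod 26 is 5. Treating letters as 0–25, the rule is x ↦ 21x + 23 (mod 26).
Decoding iqxtfk: i(8)→5·(8−23)≡3=d; q(16)→5·(16−23)≡17=r; x(23)→5·(23−23)≡0=a; t(19)→5·(19−23)≡6=g; f(5)→5·(5−23)≡14=o; k(10)→5·(10−23)≡13=n (all mod 26).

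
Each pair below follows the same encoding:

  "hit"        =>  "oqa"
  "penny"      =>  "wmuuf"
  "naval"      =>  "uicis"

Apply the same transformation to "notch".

uwajo

Vowels shift forward by 8 and consonants shift forward by 7.
Applying it to notch: n(cons)+7=u, o(vowel)+8=w, t(cons)+7=a, c(cons)+7=j, h(cons)+7=o.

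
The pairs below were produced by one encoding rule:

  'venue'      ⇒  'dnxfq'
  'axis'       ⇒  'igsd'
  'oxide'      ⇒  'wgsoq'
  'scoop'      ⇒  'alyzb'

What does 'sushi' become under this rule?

In venue: v→d is +8, e→n is +9, n→x is +10, u→f is +11 — the shift increases by 1 each position. Each letter shifts forward by (position + 8), i.e. 8, 9, 10, … — the shift grows by one for each successive letter.
For sushi: s+8=a, u+9=d, s+10=c, h+11=s, i+12=u.

adcsu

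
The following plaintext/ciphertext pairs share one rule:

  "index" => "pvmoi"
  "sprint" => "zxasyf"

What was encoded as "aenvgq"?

twelve

In index: i→p is +7, n→v is +8, d→m is +9, e→o is +10 — the shift increases by 1 each position. Letter i (0-indexed) is shifted by i+7, so successive shifts are 7, 8, 9, ….
Reversing it on aenvgq: a−7=t, e−8=w, n−9=e, v−10=l, g−11=v, q−12=e.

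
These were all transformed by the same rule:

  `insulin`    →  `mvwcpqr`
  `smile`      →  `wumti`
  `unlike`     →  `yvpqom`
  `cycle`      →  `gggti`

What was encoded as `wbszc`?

A repeating key of period 2 is used — shifts +4, +8 over and over.
Reversing it on wbszc: w−4=s, b−8=t, s−4=o, z−8=r, c−4=y.

story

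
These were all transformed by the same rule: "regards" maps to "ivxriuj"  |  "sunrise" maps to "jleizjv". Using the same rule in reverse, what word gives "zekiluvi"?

Compare letters: r→i is +17, e→v is +17, g→x is +17 — a constant shift. It's a constant shift of +17 (ROT17).
Undoing it on zekiluvi: z−17=i, e−17=n, k−17=t, i−17=r, l−17=u, u−17=d, v−17=e, i−17=r.

intruder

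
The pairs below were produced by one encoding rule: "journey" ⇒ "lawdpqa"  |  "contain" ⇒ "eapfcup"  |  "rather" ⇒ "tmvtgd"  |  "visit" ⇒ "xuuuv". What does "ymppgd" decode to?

Shifts by position in journey: pos 0: j→l (+2), pos 1: o→a (+12), pos 2: u→w (+2), pos 3: r→d (+12) — repeating every 2. A repeating key of period 2 is used — shifts +2, +12 over and over.
Decoding ymppgd: y−2=w, m−12=a, p−2=n, p−12=d, g−2=e, d−12=r.

wander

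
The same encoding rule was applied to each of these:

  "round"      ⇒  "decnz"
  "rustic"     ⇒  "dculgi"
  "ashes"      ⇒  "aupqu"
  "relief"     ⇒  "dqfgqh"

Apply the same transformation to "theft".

lpqhl

Each letter's alphabet position (a=0..z=25) is mapped through 17·x+0 mod 26 — an affine cipher.
On theft: t(19)→17·19+0≡11=l; h(7)→17·7+0≡15=p; e(4)→17·4+0≡16=q; f(5)→17·5+0≡7=h; t(19)→17·19+0≡11=l (all mod 26).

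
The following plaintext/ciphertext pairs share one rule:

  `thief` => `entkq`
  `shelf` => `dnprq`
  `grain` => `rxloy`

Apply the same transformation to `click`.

nrtiv

Shifts by position in thief: pos 0: t→e (+11), pos 1: h→n (+6), pos 2: i→t (+11), pos 3: e→k (+6) — repeating every 2. The shifts repeat in a cycle of length 2: positions 0,1,… shift by +11, +6, then the pattern repeats.
Applying it to click: c+11=n, l+6=r, i+11=t, c+6=i, k+11=v.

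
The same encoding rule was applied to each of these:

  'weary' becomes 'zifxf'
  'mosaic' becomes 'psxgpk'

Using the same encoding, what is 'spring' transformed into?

vtwouo

In weary: w→z is +3, e→i is +4, a→f is +5, r→x is +6 — the shift increases by 1 each position. The shift increases by 1 at each position, starting from +3: 3, 4, 5, ….
On spring: s+3=v, p+4=t, r+5=w, i+6=o, n+7=u, g+8=o.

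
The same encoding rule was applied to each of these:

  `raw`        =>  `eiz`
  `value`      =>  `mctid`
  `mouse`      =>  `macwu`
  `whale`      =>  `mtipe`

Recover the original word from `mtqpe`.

while

The output letters match the input read backwards, each shifted +8: raw reversed is war. Read the word backwards and shift each letter +8.
Reversing it on mtqpe: shift back: m−8=e, t−8=l, q−8=i, p−8=h, e−8=w → elihw; then reverse → while.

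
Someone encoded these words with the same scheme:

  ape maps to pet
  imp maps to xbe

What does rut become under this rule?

Compare letters: a→p is +15, p→e is +15, e→t is +15 — a constant shift. Every letter moves 15 places later in the alphabet, wrapping around z→a.
On rut: r+15=g, u+15=j, t+15=i.

gji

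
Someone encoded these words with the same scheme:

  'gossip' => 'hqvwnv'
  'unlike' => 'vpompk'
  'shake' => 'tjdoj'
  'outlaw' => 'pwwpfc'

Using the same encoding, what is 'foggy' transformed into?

gqjkd

In gossip: g→h is +1, o→q is +2, s→v is +3, s→w is +4 — the shift increases by 1 each position. The shift increases by 1 at each position, starting from +1: 1, 2, 3, ….
On foggy: f+1=g, o+2=q, g+3=j, g+4=k, y+5=d.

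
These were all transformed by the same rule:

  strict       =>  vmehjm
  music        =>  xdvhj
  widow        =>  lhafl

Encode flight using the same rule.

ighzqm

s(18)→v(21) and t(19)→m(12) fit y≡17x+1 (mod 26); the inverse of 17 mod 26 is 23. Each letter's alphabet position (a=0..z=25) is mapped through 17·x+1 mod 26 — an affine cipher.
Applying it to flight: f(5)→17·5+1≡8=i; l(11)→17·11+1≡6=g; i(8)→17·8+1≡7=h; g(6)→17·6+1≡25=z; h(7)→17·7+1≡16=q; t(19)→17·19+1≡12=m (all mod 26).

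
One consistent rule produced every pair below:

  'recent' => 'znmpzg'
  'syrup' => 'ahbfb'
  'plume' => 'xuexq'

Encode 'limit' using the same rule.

trwtf

The shift increases by 1 at each position, starting from +8: 8, 9, 10, ….
For limit: l+8=t, i+9=r, m+10=w, i+11=t, t+12=f.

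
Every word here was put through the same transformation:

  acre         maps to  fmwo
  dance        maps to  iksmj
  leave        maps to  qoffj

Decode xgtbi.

sword

Shifts by position in acre: pos 0: a→f (+5), pos 1: c→m (+10), pos 2: r→w (+5), pos 3: e→o (+10) — repeating every 2. The shifts repeat in a cycle of length 2: positions 0,1,… shift by +5, +10, then the pattern repeats.
Reversing it on xgtbi: x−5=s, g−10=w, t−5=o, b−10=r, i−5=d.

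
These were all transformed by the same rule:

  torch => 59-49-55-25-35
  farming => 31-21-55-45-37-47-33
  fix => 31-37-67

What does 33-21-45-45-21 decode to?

Each letter becomes 2×(its alphabet position, a=1..z=26) + 19.
Reversing it on 33-21-45-45-21: 33→(33−19)÷2=7=g, 21→(21−19)÷2=1=a, 45→(45−19)÷2=13=m, 45→(45−19)÷2=13=m, 21→(21−19)÷2=1=a.

gamma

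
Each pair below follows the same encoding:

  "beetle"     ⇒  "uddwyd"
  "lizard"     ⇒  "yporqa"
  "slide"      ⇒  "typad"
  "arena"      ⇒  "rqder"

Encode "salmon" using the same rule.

This is an affine cipher: with a=0,…,z=25, each position x becomes (3x+17) mod 26.
For salmon: s(18)→3·18+17≡19=t; a(0)→3·0+17≡17=r; l(11)→3·11+17≡24=y; m(12)→3·12+17≡1=b; o(14)→3·14+17≡7=h; n(13)→3·13+17≡4=e (all mod 26).

trybhe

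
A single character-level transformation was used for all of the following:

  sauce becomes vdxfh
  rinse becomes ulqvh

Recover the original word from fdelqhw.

Every letter moves 3 places later in the alphabet, wrapping around z→a.
Reversing it on fdelqhw: f−3=c, d−3=a, e−3=b, l−3=i, q−3=n, h−3=e, w−3=t.

cabinet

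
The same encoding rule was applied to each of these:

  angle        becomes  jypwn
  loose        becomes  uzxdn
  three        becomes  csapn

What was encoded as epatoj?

Shifts by position in angle: pos 0: a→j (+9), pos 1: n→y (+11), pos 2: g→p (+9), pos 3: l→w (+11) — repeating every 2. A repeating key of period 2 is used — shifts +9, +11 over and over.
Reversing it on epatoj: e−9=v, p−11=e, a−9=r, t−11=i, o−9=f, j−11=y.

verify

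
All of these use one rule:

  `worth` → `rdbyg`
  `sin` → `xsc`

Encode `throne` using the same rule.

The word is reversed, then every letter is shifted forward by 10.
For throne: reverse → enorht; then shift: e+10=o, n+10=x, o+10=y, r+10=b, h+10=r, t+10=d.

oxybrd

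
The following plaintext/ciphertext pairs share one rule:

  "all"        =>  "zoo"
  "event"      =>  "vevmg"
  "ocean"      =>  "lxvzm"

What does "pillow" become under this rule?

kroold

Each pair mirrors across the alphabet (a↔z, l↔o, l↔o): positions sum to 25. Each letter is replaced by its mirror in the alphabet: a↔z, b↔y, c↔x, and so on (the Atbash cipher).
Applying it to pillow: p↔k, i↔r, l↔o, l↔o, o↔l, w↔d.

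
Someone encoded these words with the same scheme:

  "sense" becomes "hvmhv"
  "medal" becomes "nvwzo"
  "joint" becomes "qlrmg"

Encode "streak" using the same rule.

hgivzp

This is the alphabet-reversal cipher (Atbash): a becomes z, b becomes y, etc.
Applying it to streak: s↔h, t↔g, r↔i, e↔v, a↔z, k↔p.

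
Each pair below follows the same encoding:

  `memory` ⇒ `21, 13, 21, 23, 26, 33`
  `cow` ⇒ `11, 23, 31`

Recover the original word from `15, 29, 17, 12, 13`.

guide

Each letter is replaced by its alphabet position (a=1..z=26) + 8.
Reversing it on 15, 29, 17, 12, 13: 15→(15−8)÷1=7=g, 29→(29−8)÷1=21=u, 17→(17−8)÷1=9=i, 12→(12−8)÷1=4=d, 13→(13−8)÷1=5=e.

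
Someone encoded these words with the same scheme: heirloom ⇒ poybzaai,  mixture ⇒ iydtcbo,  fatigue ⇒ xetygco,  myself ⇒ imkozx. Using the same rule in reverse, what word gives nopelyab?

h(7)→p(15) and e(4)→o(14) fit y≡9x+4 (mod 26); the inverse of 9 mod 26 is 3. This is an affine cipher: with a=0,…,z=25, each position x becomes (9x+4) mod 26.
Decoding nopelyab: n(13)→3·(13−4)≡1=b; o(14)→3·(14−4)≡4=e; p(15)→3·(15−4)≡7=h; e(4)→3·(4−4)≡0=a; l(11)→3·(11−4)≡21=v; y(24)→3·(24−4)≡8=i; a(0)→3·(0−4)≡14=o; b(1)→3·(1−4)≡17=r (all mod 26).

behavior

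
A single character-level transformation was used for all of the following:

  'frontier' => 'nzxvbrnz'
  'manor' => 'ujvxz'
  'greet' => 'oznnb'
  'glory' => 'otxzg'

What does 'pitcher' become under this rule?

The shift depends on letter class: consonant f→n is +8, but vowel o→x is +9. Vowels shift forward by 9 and consonants shift forward by 8.
For pitcher: p(cons)+8=x, i(vowel)+9=r, t(cons)+8=b, c(cons)+8=k, h(cons)+8=p, e(vowel)+9=n, r(cons)+8=z.

xrbkpnz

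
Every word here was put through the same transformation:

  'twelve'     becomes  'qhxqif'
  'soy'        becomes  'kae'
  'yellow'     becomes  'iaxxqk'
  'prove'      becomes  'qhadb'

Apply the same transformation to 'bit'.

The output letters match the input read backwards, each shifted +12: twelve reversed is evlewt. Read the word backwards and shift each letter +12.
Applying it to bit: reverse → tib; then shift: t+12=f, i+12=u, b+12=n.

fun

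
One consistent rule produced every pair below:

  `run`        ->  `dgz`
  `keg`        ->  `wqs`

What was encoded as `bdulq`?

Compare letters: r→d is +12, u→g is +12, n→z is +12 — a constant shift. Every letter moves 12 places later in the alphabet, wrapping around z→a.
Decoding bdulq: b−12=p, d−12=r, u−12=i, l−12=z, q−12=e.

prize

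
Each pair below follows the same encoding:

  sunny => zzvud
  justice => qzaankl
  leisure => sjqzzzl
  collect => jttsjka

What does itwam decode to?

booth

Shifts by position in sunny: pos 0: s→z (+7), pos 1: u→z (+5), pos 2: n→v (+8), pos 3: n→u (+7), pos 4: y→d (+5) — repeating every 3. The shifts repeat in a cycle of length 3: positions 0,1,… shift by +7, +5, +8, then the pattern repeats.
Undoing it on itwam: i−7=b, t−5=o, w−8=o, a−7=t, m−5=h.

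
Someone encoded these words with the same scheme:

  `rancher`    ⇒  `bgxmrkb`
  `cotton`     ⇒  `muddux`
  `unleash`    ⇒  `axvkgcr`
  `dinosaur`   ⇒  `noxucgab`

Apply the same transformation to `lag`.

vgq

The shift depends on letter class: consonant r→b is +10, but vowel a→g is +6. Vowels shift forward by 6 and consonants shift forward by 10.
For lag: l(cons)+10=v, a(vowel)+6=g, g(cons)+10=q.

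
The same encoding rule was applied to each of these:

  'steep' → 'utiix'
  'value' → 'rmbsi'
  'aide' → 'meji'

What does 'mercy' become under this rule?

Each letter's alphabet position (a=0..z=25) is mapped through 25·x+12 mod 26 — an affine cipher.
For mercy: m(12)→25·12+12≡0=a; e(4)→25·4+12≡8=i; r(17)→25·17+12≡21=v; c(2)→25·2+12≡10=k; y(24)→25·24+12≡14=o (all mod 26).

aivko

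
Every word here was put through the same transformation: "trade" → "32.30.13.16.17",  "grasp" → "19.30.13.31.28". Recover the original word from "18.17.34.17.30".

fever

Letters become their 1-based position plus 12 (so a→13, b→14, …).
Undoing it on 18.17.34.17.30: 18→(18−12)÷1=6=f, 17→(17−12)÷1=5=e, 34→(34−12)÷1=22=v, 17→(17−12)÷1=5=e, 30→(30−12)÷1=18=r.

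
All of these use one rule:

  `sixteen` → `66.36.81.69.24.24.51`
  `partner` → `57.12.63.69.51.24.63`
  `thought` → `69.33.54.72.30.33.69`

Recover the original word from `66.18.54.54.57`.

scoop

The formula is n = 3×(alphabet index, a=1) + 9.
Undoing it on 66.18.54.54.57: 66→(66−9)÷3=19=s, 18→(18−9)÷3=3=c, 54→(54−9)÷3=15=o, 54→(54−9)÷3=15=o, 57→(57−9)÷3=16=p.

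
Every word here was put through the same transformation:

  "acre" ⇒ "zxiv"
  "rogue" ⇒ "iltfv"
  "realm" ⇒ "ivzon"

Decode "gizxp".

Each pair mirrors across the alphabet (a↔z, c↔x, r↔i): positions sum to 25. This is the alphabet-reversal cipher (Atbash): a becomes z, b becomes y, etc.
Undoing it on gizxp: g↔t, i↔r, z↔a, x↔c, p↔k.

track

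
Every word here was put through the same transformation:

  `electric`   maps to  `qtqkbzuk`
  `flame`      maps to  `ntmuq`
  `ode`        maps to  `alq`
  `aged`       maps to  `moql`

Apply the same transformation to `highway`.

puopemg

The shift depends on letter class: consonant l→t is +8, but vowel e→q is +12. Two shifts are in play — +12 for a/e/i/o/u, +8 for every other letter.
On highway: h(cons)+8=p, i(vowel)+12=u, g(cons)+8=o, h(cons)+8=p, w(cons)+8=e, a(vowel)+12=m, y(cons)+8=g.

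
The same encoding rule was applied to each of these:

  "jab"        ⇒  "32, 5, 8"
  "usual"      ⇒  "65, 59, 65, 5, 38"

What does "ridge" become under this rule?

j(#10)→32 and a(#1)→5: differences scale by 3, so n = 3·pos + 2. With a=1..z=26, the number is 3·pos + 2.
For ridge: r=18→56, i=9→29, d=4→14, g=7→23, e=5→17.

56, 29, 14, 23, 17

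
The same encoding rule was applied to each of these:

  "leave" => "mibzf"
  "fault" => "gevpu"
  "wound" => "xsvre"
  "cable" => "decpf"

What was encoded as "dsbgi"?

coach

A repeating key of period 2 is used — shifts +1, +4 over and over.
Undoing it on dsbgi: d−1=c, s−4=o, b−1=a, g−4=c, i−1=h.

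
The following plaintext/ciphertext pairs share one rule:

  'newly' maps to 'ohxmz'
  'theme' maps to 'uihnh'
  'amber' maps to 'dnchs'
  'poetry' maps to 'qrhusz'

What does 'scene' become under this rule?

tdhoh

The shift depends on letter class: consonant n→o is +1, but vowel e→h is +3. Two shifts are in play — +3 for a/e/i/o/u, +1 for every other letter.
Applying it to scene: s(cons)+1=t, c(cons)+1=d, e(vowel)+3=h, n(cons)+1=o, e(vowel)+3=h.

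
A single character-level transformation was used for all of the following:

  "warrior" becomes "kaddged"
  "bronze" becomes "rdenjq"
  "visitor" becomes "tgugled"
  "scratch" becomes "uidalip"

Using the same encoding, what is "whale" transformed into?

kpafq

w(22)→k(10) and a(0)→a(0) fit y≡17x+0 (mod 26); the inverse of 17 mod 26 is 23. Treating letters as 0–25, the rule is x ↦ 17x + 0 (mod 26).
On whale: w(22)→17·22+0≡10=k; h(7)→17·7+0≡15=p; a(0)→17·0+0≡0=a; l(11)→17·11+0≡5=f; e(4)→17·4+0≡16=q (all mod 26).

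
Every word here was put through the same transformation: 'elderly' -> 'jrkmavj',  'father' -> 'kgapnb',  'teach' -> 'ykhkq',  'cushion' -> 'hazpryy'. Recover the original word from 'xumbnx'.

In elderly: e→j is +5, l→r is +6, d→k is +7, e→m is +8 — the shift increases by 1 each position. Letter i (0-indexed) is shifted by i+5, so successive shifts are 5, 6, 7, ….
Reversing it on xumbnx: x−5=s, u−6=o, m−7=f, b−8=t, n−9=e, x−10=n.

soften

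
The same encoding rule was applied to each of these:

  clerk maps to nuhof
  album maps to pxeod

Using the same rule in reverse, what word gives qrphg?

The word is reversed, then every letter is shifted forward by 3.
Undoing it on qrphg: shift back: q−3=n, r−3=o, p−3=m, h−3=e, g−3=d → nomed; then reverse → demon.

demon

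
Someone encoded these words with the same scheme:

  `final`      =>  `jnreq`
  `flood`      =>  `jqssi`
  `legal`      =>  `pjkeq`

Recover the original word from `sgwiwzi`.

Shifts by position in final: pos 0: f→j (+4), pos 1: i→n (+5), pos 2: n→r (+4), pos 3: a→e (+4), pos 4: l→q (+5) — repeating every 3. It's a Vigenère-style cipher with numeric key [4,5,4]: position i shifts by key[i mod 3].
Reversing it on sgwiwzi: s−4=o, g−5=b, w−4=s, i−4=e, w−5=r, z−4=v, i−4=e.

observe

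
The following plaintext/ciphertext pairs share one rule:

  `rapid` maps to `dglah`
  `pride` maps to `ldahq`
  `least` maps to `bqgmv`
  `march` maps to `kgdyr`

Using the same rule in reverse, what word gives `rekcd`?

humor

r(17)→d(3) and a(0)→g(6) fit y≡9x+6 (mod 26); the inverse of 9 mod 26 is 3. Each letter's alphabet position (a=0..z=25) is mapped through 9·x+6 mod 26 — an affine cipher.
Reversing it on rekcd: r(17)→3·(17−6)≡7=h; e(4)→3·(4−6)≡20=u; k(10)→3·(10−6)≡12=m; c(2)→3·(2−6)≡14=o; d(3)→3·(3−6)≡17=r (all mod 26).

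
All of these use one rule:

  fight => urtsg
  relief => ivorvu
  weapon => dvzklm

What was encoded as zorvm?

Each pair mirrors across the alphabet (f↔u, i↔r, g↔t): positions sum to 25. Each letter is replaced by its mirror in the alphabet: a↔z, b↔y, c↔x, and so on (the Atbash cipher).
Undoing it on zorvm: z↔a, o↔l, r↔i, v↔e, m↔n.

alien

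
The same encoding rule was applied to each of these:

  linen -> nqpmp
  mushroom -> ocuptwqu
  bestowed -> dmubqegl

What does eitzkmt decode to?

carrier

Shifts by position in linen: pos 0: l→n (+2), pos 1: i→q (+8), pos 2: n→p (+2), pos 3: e→m (+8) — repeating every 2. A repeating key of period 2 is used — shifts +2, +8 over and over.
Undoing it on eitzkmt: e−2=c, i−8=a, t−2=r, z−8=r, k−2=i, m−8=e, t−2=r.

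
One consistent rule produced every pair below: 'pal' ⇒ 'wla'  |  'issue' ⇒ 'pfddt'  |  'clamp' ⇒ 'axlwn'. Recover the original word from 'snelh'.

The word is reversed, then every letter is shifted forward by 11.
Reversing it on snelh: shift back: s−11=h, n−11=c, e−11=t, l−11=a, h−11=w → hctaw; then reverse → watch.

watch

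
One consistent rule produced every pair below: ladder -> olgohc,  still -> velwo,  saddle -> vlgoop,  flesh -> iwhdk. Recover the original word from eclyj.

Shifts by position in ladder: pos 0: l→o (+3), pos 1: a→l (+11), pos 2: d→g (+3), pos 3: d→o (+11) — repeating every 2. A repeating key of period 2 is used — shifts +3, +11 over and over.
Decoding eclyj: e−3=b, c−11=r, l−3=i, y−11=n, j−3=g.

bring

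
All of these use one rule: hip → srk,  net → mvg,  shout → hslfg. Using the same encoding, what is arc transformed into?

Each pair mirrors across the alphabet (h↔s, i↔r, p↔k): positions sum to 25. Each letter is replaced by its mirror in the alphabet: a↔z, b↔y, c↔x, and so on (the Atbash cipher).
Applying it to arc: a↔z, r↔i, c↔x.

zix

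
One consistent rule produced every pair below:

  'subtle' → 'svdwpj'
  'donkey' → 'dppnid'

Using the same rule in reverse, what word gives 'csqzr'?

In subtle: s→s is +0, u→v is +1, b→d is +2, t→w is +3 — the shift increases by 1 each position. Each letter shifts forward by its position index (0, 1, 2, …) — the shift grows by one for each successive letter.
Reversing it on csqzr: c−0=c, s−1=r, q−2=o, z−3=w, r−4=n.

crown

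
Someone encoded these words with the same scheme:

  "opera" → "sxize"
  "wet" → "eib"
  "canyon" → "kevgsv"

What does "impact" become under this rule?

muxekb

The rule splits by letter class: vowels +4, consonants +8.
For impact: i(vowel)+4=m, m(cons)+8=u, p(cons)+8=x, a(vowel)+4=e, c(cons)+8=k, t(cons)+8=b.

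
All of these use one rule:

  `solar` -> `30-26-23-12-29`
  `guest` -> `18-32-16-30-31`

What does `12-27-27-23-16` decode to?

apple

s is letter #19 and maps to 30: an offset of 11. Each letter is replaced by its alphabet position (a=1..z=26) + 11.
Decoding 12-27-27-23-16: 12→(12−11)÷1=1=a, 27→(27−11)÷1=16=p, 27→(27−11)÷1=16=p, 23→(23−11)÷1=12=l, 16→(16−11)÷1=5=e.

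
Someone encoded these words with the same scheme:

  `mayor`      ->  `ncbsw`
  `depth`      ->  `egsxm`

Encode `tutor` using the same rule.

Letter i (0-indexed) is shifted by i+1, so successive shifts are 1, 2, 3, ….
Applying it to tutor: t+1=u, u+2=w, t+3=w, o+4=s, r+5=w.

uwwsw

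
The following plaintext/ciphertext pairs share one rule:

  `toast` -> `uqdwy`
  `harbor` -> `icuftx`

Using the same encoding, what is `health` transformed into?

igdpyn

In toast: t→u is +1, o→q is +2, a→d is +3, s→w is +4 — the shift increases by 1 each position. Each letter shifts forward by (position + 1), i.e. 1, 2, 3, … — the shift grows by one for each successive letter.
On health: h+1=i, e+2=g, a+3=d, l+4=p, t+5=y, h+6=n.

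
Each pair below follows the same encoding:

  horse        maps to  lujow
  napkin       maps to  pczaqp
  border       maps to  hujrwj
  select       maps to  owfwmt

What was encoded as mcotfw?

castle

h(7)→l(11) and o(14)→u(20) fit y≡5x+2 (mod 26); the inverse of 5 mod 26 is 21. This is an affine cipher: with a=0,…,z=25, each position x becomes (5x+2) mod 26.
Undoing it on mcotfw: m(12)→21·(12−2)≡2=c; c(2)→21·(2−2)≡0=a; o(14)→21·(14−2)≡18=s; t(19)→21·(19−2)≡19=t; f(5)→21·(5−2)≡11=l; w(22)→21·(22−2)≡4=e (all mod 26).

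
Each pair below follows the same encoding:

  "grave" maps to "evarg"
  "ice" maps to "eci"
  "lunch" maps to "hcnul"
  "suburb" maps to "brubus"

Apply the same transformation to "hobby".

The output letters match the input read backwards: grave reversed is evarg. It's just the letters in reverse order.
Applying it to hobby: reverse → ybboh.

ybboh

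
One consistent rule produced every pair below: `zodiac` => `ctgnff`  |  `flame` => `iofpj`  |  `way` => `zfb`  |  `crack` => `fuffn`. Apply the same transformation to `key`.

The shift depends on letter class: consonant z→c is +3, but vowel o→t is +5. Vowels shift forward by 5 and consonants shift forward by 3.
Applying it to key: k(cons)+3=n, e(vowel)+5=j, y(cons)+3=b.

njb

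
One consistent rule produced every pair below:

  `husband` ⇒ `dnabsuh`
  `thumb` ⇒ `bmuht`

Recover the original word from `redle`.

elder

The word is simply reversed.
Undoing it on redle: then reverse → elder.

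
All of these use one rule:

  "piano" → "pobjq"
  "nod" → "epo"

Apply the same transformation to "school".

The output letters match the input read backwards, each shifted +1: piano reversed is onaip. Two steps: reverse the string, then apply a Caesar shift of +1.
For school: reverse → loohcs; then shift: l+1=m, o+1=p, o+1=p, h+1=i, c+1=d, s+1=t.

mppidt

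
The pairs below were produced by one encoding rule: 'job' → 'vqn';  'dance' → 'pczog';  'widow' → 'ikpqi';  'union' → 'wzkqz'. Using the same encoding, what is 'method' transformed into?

ygftqp

Vowels shift forward by 2 and consonants shift forward by 12.
On method: m(cons)+12=y, e(vowel)+2=g, t(cons)+12=f, h(cons)+12=t, o(vowel)+2=q, d(cons)+12=p.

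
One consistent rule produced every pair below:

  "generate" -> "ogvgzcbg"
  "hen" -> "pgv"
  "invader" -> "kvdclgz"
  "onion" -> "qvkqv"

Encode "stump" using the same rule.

abwux

The shift depends on letter class: consonant g→o is +8, but vowel e→g is +2. The rule splits by letter class: vowels +2, consonants +8.
For stump: s(cons)+8=a, t(cons)+8=b, u(vowel)+2=w, m(cons)+8=u, p(cons)+8=x.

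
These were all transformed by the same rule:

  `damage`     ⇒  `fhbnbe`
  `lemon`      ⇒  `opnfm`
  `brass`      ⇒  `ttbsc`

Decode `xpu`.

Two steps: reverse the string, then apply a Caesar shift of +1.
Decoding xpu: shift back: x−1=w, p−1=o, u−1=t → wot; then reverse → tow.

tow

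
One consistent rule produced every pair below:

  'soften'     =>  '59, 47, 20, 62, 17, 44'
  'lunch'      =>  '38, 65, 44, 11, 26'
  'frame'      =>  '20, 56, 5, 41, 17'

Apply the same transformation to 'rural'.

With a=1..z=26, the number is 3·pos + 2.
For rural: r=18→56, u=21→65, r=18→56, a=1→5, l=12→38.

56, 65, 56, 5, 38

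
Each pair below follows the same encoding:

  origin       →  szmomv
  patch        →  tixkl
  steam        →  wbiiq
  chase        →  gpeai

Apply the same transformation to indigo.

Shifts by position in origin: pos 0: o→s (+4), pos 1: r→z (+8), pos 2: i→m (+4), pos 3: g→o (+8) — repeating every 2. It's a Vigenère-style cipher with numeric key [4,8]: position i shifts by key[i mod 2].
On indigo: i+4=m, n+8=v, d+4=h, i+8=q, g+4=k, o+8=w.

mvhqkw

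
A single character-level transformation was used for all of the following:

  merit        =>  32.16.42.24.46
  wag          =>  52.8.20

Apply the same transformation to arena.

8.42.16.34.8

The formula is n = 2×(alphabet index, a=1) + 6.
Applying it to arena: a=1→8, r=18→42, e=5→16, n=14→34, a=1→8.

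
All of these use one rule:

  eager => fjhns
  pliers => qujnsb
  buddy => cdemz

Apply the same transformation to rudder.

Shifts by position in eager: pos 0: e→f (+1), pos 1: a→j (+9), pos 2: g→h (+1), pos 3: e→n (+9) — repeating every 2. A repeating key of period 2 is used — shifts +1, +9 over and over.
Applying it to rudder: r+1=s, u+9=d, d+1=e, d+9=m, e+1=f, r+9=a.

sdemfa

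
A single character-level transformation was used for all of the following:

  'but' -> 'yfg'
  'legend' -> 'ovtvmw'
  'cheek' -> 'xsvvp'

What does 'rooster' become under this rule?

illhgvi

Each pair mirrors across the alphabet (b↔y, u↔f, t↔g): positions sum to 25. Each letter is replaced by its mirror in the alphabet: a↔z, b↔y, c↔x, and so on (the Atbash cipher).
Applying it to rooster: r↔i, o↔l, o↔l, s↔h, t↔g, e↔v, r↔i.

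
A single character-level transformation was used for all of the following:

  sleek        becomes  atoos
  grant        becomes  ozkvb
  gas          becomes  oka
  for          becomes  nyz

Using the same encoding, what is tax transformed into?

bkf

Two shifts are in play — +10 for a/e/i/o/u, +8 for every other letter.
Applying it to tax: t(cons)+8=b, a(vowel)+10=k, x(cons)+8=f.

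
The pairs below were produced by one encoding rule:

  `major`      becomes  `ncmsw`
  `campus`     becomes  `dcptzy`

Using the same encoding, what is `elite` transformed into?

fnlxj

In major: m→n is +1, a→c is +2, j→m is +3, o→s is +4 — the shift increases by 1 each position. Each letter shifts forward by (position + 1), i.e. 1, 2, 3, … — the shift grows by one for each successive letter.
Applying it to elite: e+1=f, l+2=n, i+3=l, t+4=x, e+5=j.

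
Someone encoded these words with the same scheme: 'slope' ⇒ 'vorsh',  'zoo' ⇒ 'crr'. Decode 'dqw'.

Compare letters: s→v is +3, l→o is +3, o→r is +3 — a constant shift. It's a constant shift of +3 (ROT3).
Undoing it on dqw: d−3=a, q−3=n, w−3=t.

ant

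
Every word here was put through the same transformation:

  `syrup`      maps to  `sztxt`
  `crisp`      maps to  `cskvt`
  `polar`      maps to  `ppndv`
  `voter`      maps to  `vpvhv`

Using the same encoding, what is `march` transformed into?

mbtfl

Letter i (0-indexed) is shifted by i+0, so successive shifts are 0, 1, 2, ….
Applying it to march: m+0=m, a+1=b, r+2=t, c+3=f, h+4=l.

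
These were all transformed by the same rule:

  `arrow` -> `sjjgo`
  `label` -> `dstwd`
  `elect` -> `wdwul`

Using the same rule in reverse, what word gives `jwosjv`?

reward

Compare letters: a→s is +18, r→j is +18, r→j is +18 — a constant shift. Every letter moves 18 places later in the alphabet, wrapping around z→a.
Reversing it on jwosjv: j−18=r, w−18=e, o−18=w, s−18=a, j−18=r, v−18=d.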